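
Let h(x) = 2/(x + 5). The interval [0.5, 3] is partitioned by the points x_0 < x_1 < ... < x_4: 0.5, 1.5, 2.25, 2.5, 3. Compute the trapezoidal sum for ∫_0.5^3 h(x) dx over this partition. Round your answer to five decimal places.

0.75148

Subinterval widths: 1, 0.75, 0.25, 0.5.
h(0.5) = 4/11, h(1.5) = 4/13, h(2.25) = 8/29, h(2.5) = 4/15, h(3) = 0.25.
On each subinterval the trapezoid contributes (Δx_i/2)·[h(x_{i-1}) + h(x_i)].
Sum ≈ 0.75148.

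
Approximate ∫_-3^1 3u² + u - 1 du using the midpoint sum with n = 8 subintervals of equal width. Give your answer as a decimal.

Δu = (1 − (-3))/8 = 0.5.
Midpoints: -2.75, -2.25, -1.75, -1.25, -0.75, -0.25, 0.25, 0.75.
f(-2.75) = 18.9375, f(-2.25) = 11.9375, f(-1.75) = 6.4375, f(-1.25) = 2.4375, f(-0.75) = -0.0625, f(-0.25) = -1.0625, f(0.25) = -0.5625, f(0.75) = 1.4375.
Sum = Δu · [f(-2.75) + f(-2.25) + f(-1.75) + ...].
Sum = 19.75.

19.75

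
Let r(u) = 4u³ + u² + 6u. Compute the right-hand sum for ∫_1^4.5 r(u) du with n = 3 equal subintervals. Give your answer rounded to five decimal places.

Δu = (4.5 − 1)/3 = 7/6.
Right endpoints: 13/6, 10/3, 4.5.
r(13/6) = 6305/108, r(10/3) = 4840/27, r(4.5) = 411.75.
Sum = Δu · [r(13/6) + r(10/3) + r(4.5)].
Sum ≈ 757.62037.

757.62037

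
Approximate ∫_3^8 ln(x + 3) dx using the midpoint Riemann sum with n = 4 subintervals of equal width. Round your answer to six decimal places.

Δx = (8 − 3)/4 = 1.25.
Midpoints: 3.625, 4.875, 6.125, 7.375.
f(3.625) ≈ 1.890850, f(4.875) ≈ 2.063693, f(6.125) ≈ 2.211018, f(7.375) ≈ 2.339399.
Sum = Δx · [f(3.625) + f(4.875) + f(6.125) + f(7.375)].
Sum ≈ 10.631201.

10.631201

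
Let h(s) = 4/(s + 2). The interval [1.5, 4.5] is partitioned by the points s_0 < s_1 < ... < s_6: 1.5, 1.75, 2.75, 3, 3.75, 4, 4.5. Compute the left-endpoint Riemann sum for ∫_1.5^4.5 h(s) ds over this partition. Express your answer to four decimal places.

Subinterval widths: 0.25, 1, 0.25, 0.75, 0.25, 0.5.
Left endpoints: 1.5, 1.75, 2.75, 3, 3.75, 4.
h(1.5) = 8/7, h(1.75) = 16/15, h(2.75) = 16/19, h(3) = 0.8, h(3.75) = 16/23, h(4) = 2/3.
Sum = Σ Δs_i · h(s_i).
Sum ≈ 2.6702.

2.6702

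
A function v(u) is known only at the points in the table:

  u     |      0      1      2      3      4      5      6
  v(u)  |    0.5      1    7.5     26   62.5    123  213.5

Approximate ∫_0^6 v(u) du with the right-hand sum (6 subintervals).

Δu = 1.
Sum = 1·[1 + 7.5 + 26 + 62.5 + 123 + 213.5] = 433.5.

433.5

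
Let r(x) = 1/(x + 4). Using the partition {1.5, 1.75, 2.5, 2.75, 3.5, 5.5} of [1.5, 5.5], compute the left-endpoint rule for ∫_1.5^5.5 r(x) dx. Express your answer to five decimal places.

Subinterval widths: 0.25, 0.75, 0.25, 0.75, 2.
Left endpoints: 1.5, 1.75, 2.5, 2.75, 3.5.
r(1.5) = 2/11, r(1.75) = 4/23, r(2.5) = 2/13, r(2.75) = 4/27, r(3.5) = 2/15.
Sum = Σ Δx_i · r(x_i).
Sum ≈ 0.59213.

0.59213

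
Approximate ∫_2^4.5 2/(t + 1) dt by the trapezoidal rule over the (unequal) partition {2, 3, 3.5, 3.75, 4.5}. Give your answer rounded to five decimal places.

Subinterval widths: 1, 0.5, 0.25, 0.75.
f(2) = 2/3, f(3) = 0.5, f(3.5) = 4/9, f(3.75) = 8/19, f(4.5) = 4/11.
On each subinterval the trapezoid contributes (Δt_i/2)·[f(t_{i-1}) + f(t_i)].
Sum ≈ 1.22189.

1.22189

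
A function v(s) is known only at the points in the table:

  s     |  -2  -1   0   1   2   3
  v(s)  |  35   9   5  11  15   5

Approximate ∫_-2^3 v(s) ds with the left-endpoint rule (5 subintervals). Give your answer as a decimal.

75

Δs = 1.
Sum = 1·[35 + 9 + 5 + 11 + 15] = 75.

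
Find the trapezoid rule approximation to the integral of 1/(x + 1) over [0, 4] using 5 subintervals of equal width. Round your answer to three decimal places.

1.658

Δx = (4 − 0)/5 = 0.8.
f(0) = 1, f(0.8) = 5/9, f(1.6) = 5/13, f(2.4) = 5/17, f(3.2) = 5/21, f(4) = 0.2.
T_5 = (Δx/2)·[f(x_0) + 2f(x_1) + ... + 2f(x_{4}) + f(x_5)].
Sum ≈ 1.658.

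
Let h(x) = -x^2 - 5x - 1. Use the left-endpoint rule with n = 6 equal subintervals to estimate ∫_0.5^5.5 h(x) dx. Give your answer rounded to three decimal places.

-113.079

Δx = (5.5 − 0.5)/6 = 5/6.
Left endpoints: 0.5, 4/3, 13/6, 3, 23/6, 14/3.
h(0.5) = -3.75, h(4/3) = -85/9, h(13/6) = -595/36, h(3) = -25, h(23/6) = -1255/36, h(14/3) = -415/9.
Sum = Δx · [h(0.5) + h(4/3) + h(13/6) + ...].
Sum ≈ -113.079.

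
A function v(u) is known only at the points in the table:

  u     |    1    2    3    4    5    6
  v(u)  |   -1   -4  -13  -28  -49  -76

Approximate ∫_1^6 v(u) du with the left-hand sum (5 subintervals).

-95

Δu = 1.
Sum = 1·[(-1) + (-4) + (-13) + (-28) + (-49)] = -95.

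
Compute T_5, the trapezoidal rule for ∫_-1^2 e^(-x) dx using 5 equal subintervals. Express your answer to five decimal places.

2.65997

Δx = (2 − (-1))/5 = 0.6.
f(-1) ≈ 2.71828, f(-0.4) ≈ 1.49182, f(0.2) ≈ 0.81873, f(0.8) ≈ 0.44933, f(1.4) ≈ 0.24660, f(2) ≈ 0.13534.
T_5 = (Δx/2)·[f(x_0) + 2f(x_1) + ... + 2f(x_{4}) + f(x_5)].
Sum ≈ 2.65997.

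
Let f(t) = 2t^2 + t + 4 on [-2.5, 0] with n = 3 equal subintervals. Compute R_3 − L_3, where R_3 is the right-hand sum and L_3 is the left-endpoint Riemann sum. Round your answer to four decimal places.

R_3 ≈ 13.703704.
L_3 ≈ 22.037037.
R_3 − L_3 ≈ -8.3333.

-8.3333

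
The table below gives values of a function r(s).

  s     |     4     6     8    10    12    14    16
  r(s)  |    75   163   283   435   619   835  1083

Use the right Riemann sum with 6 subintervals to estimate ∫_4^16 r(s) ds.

6836

Δs = 2.
Sum = 2·[163 + 283 + 435 + 619 + 835 + 1083] = 6836.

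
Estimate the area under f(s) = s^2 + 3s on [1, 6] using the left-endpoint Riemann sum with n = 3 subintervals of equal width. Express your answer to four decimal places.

Δs = (6 − 1)/3 = 5/3.
Left endpoints: 1, 8/3, 13/3.
f(1) = 4, f(8/3) = 136/9, f(13/3) = 286/9.
Sum = Δs · [f(1) + f(8/3) + f(13/3)].
Sum ≈ 84.8148.

84.8148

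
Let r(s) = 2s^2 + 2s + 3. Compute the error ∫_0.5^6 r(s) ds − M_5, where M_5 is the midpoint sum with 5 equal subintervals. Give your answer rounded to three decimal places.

Exact integral: ∫_0.5^6 r(s) ds ≈ 196.16667.
M_5 = 195.0575.
Error ≈ 196.16667 − 195.0575 ≈ 1.109.

1.109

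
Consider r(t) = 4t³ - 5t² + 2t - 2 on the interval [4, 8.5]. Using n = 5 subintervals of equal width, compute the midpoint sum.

4073.175

Δt = (8.5 − 4)/5 = 0.9.
Midpoints: 4.45, 5.35, 6.25, 7.15, 8.05.
r(4.45) = 260.372, r(5.35) = 478.109, r(6.25) = 791.75, r(7.15) = 1218.791, r(8.05) = 1776.728.
Sum = Δt · [r(4.45) + r(5.35) + r(6.25) + r(7.15) + r(8.05)].
Sum = 4073.175.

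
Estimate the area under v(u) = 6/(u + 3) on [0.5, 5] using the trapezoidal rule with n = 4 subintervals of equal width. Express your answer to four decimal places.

5.0014

Δu = (5 − 0.5)/4 = 1.125.
v(0.5) = 12/7, v(1.625) = 48/37, v(2.75) = 24/23, v(3.875) = 48/55, v(5) = 0.75.
T_4 = (Δu/2)·[v(u_0) + 2v(u_1) + 2v(u_2) + 2v(u_3) + v(u_4)].
Sum ≈ 5.0014.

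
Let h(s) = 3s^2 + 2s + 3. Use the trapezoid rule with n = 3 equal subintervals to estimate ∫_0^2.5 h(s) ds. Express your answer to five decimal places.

30.24306

Δs = (2.5 − 0)/3 = 5/6.
h(0) = 3, h(5/6) = 6.75, h(5/3) = 44/3, h(2.5) = 26.75.
T_3 = (Δs/2)·[h(s_0) + 2h(s_1) + 2h(s_2) + h(s_3)].
Sum ≈ 30.24306.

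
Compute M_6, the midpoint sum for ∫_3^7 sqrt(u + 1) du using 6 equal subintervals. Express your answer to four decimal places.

9.7530

Δu = (7 − 3)/6 = 2/3.
Midpoints: 10/3, 4, 14/3, 16/3, 6, 20/3.
f(10/3) ≈ 2.0817, f(4) ≈ 2.2361, f(14/3) ≈ 2.3805, f(16/3) ≈ 2.5166, f(6) ≈ 2.6458, f(20/3) ≈ 2.7689.
Sum = Δu · [f(10/3) + f(4) + f(14/3) + ...].
Sum ≈ 9.7530.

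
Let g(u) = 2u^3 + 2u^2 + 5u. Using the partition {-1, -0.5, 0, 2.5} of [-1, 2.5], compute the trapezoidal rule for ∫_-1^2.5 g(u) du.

67.9375

Subinterval widths: 0.5, 0.5, 2.5.
g(-1) = -5, g(-0.5) = -2.25, g(0) = 0, g(2.5) = 56.25.
On each subinterval the trapezoid contributes (Δu_i/2)·[g(u_{i-1}) + g(u_i)].
Sum = 67.9375.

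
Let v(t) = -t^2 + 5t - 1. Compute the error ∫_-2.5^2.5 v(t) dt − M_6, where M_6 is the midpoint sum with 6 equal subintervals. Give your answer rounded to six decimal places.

Exact integral: ∫_-2.5^2.5 v(t) dt ≈ -15.41666667.
M_6 ≈ -15.12731481.
Error ≈ -15.41666667 − (-15.12731481) ≈ -0.289352.

-0.289352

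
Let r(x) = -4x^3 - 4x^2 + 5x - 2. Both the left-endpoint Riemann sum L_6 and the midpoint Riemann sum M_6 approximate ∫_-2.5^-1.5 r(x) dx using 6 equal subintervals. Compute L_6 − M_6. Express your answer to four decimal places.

2.4722

L_6 ≈ 8.092593.
M_6 ≈ 5.620370.
L_6 − M_6 ≈ 2.4722.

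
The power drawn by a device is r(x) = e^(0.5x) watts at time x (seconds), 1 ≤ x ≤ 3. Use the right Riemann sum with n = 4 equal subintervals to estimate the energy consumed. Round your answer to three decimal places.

Δx = (3 − 1)/4 = 0.5.
Right endpoints: 1.5, 2, 2.5, 3.
r(1.5) ≈ 2.117, r(2) ≈ 2.718, r(2.5) ≈ 3.490, r(3) ≈ 4.482.
Sum = Δx · [r(1.5) + r(2) + r(2.5) + r(3)].
Sum ≈ 6.404.

6.404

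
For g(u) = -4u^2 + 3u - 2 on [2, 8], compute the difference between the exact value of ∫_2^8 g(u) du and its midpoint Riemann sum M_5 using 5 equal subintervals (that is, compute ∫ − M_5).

Exact integral: ∫_2^8 g(u) du = -594.
M_5 = -591.12.
Error = -594 − (-591.12) = -2.88.

-2.88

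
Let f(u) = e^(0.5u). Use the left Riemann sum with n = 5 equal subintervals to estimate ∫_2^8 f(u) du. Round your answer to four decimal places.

Δu = (8 − 2)/5 = 1.2.
Left endpoints: 2, 3.2, 4.4, 5.6, 6.8.
f(2) ≈ 2.7183, f(3.2) ≈ 4.9530, f(4.4) ≈ 9.0250, f(5.6) ≈ 16.4446, f(6.8) ≈ 29.9641.
Sum = Δu · [f(2) + f(3.2) + f(4.4) + f(5.6) + f(6.8)].
Sum ≈ 75.7261.

75.7261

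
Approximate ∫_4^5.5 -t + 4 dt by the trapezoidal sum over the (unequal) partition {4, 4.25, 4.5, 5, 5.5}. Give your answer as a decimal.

Subinterval widths: 0.25, 0.25, 0.5, 0.5.
f(4) = 0, f(4.25) = -0.25, f(4.5) = -0.5, f(5) = -1, f(5.5) = -1.5.
On each subinterval the trapezoid contributes (Δt_i/2)·[f(t_{i-1}) + f(t_i)].
Sum = -1.125.

-1.125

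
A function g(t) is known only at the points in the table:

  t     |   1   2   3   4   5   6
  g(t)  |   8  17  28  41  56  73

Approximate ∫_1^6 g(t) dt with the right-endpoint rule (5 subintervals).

Δt = 1.
Sum = 1·[17 + 28 + 41 + 56 + 73] = 215.

215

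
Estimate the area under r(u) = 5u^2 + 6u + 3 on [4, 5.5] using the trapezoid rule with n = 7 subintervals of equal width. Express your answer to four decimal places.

Δu = (5.5 − 4)/7 = 3/14.
r(4) = 107, r(59/14) = 22949/196, r(31/7) = 6254/49, r(65/14) = 27173/196, r(34/7) = 7355/49, r(71/14) = 31757/196, r(37/7) = 8546/49, r(5.5) = 187.25.
T_7 = (Δu/2)·[r(u_0) + 2r(u_1) + ... + 2r(u_{6}) + r(u_7)].
Sum ≈ 217.9324.

217.9324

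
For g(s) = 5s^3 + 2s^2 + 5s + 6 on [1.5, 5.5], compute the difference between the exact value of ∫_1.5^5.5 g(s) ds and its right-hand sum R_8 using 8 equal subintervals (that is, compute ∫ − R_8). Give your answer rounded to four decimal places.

Exact integral: ∫_1.5^5.5 g(s) ds ≈ 1340.166667.
R_8 = 1572.
Error ≈ 1340.166667 − 1572 ≈ -231.8333.

-231.8333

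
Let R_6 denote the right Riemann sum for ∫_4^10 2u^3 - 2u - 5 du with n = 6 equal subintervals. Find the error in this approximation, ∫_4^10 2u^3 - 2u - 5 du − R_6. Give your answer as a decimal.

Exact integral: ∫_4^10 f(u) du = 4758.
R_6 = 5730.
Error = 4758 − 5730 = -972.

-972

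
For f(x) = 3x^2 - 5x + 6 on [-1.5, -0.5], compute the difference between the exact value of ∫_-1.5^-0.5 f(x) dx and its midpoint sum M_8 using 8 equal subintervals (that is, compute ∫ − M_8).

Exact integral: ∫_-1.5^-0.5 f(x) dx = 14.25.
M_8 = 14.24609375.
Error = 14.25 − 14.24609375 = 0.00390625.

0.00390625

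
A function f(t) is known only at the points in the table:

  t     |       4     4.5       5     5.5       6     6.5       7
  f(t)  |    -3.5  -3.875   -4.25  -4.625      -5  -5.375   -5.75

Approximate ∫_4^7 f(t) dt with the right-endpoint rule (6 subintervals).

-14.4375

Δt = 0.5.
Sum = 0.5·[(-3.875) + (-4.25) + (-4.625) + (-5) + (-5.375) + (-5.75)] = -14.4375.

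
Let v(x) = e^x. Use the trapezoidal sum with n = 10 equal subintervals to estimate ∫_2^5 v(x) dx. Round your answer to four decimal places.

Δx = (5 − 2)/10 = 0.3.
v(2) ≈ 7.3891, v(2.3) ≈ 9.9742, v(2.6) ≈ 13.4637, v(2.9) ≈ 18.1741, v(3.2) ≈ 24.5325, v(3.5) ≈ 33.1155, v(3.8) ≈ 44.7012, v(4.1) ≈ 60.3403, v(4.4) ≈ 81.4509, v(4.7) ≈ 109.9472, v(5) ≈ 148.4132.
T_10 = (Δx/2)·[v(x_0) + 2v(x_1) + ... + 2v(x_{9}) + v(x_10)].
Sum ≈ 142.0802.

142.0802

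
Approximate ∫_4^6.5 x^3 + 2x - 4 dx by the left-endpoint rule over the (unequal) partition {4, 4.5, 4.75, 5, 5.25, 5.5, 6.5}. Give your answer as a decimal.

330.125

Subinterval widths: 0.5, 0.25, 0.25, 0.25, 0.25, 1.
Left endpoints: 4, 4.5, 4.75, 5, 5.25, 5.5.
f(4) = 68, f(4.5) = 96.125, f(4.75) = 112.671875, f(5) = 131, f(5.25) = 151.203125, f(5.5) = 173.375.
Sum = Σ Δx_i · f(x_i).
Sum = 330.125.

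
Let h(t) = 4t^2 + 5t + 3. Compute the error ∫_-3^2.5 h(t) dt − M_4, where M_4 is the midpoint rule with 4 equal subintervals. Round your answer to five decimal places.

Exact integral: ∫_-3^2.5 h(t) dt ≈ 66.4583333.
M_4 = 62.9921875.
Error ≈ 66.4583333 − 62.9921875 ≈ 3.46615.

3.46615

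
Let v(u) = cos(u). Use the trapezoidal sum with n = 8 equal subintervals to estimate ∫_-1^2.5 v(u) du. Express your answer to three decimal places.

Δu = (2.5 − (-1))/8 = 0.4375.
v(-1) ≈ 0.540, v(-0.5625) ≈ 0.846, v(-0.125) ≈ 0.992, v(0.3125) ≈ 0.952, v(0.75) ≈ 0.732, v(1.1875) ≈ 0.374, v(1.625) ≈ -0.054, v(2.0625) ≈ -0.472, v(2.5) ≈ -0.801.
T_8 = (Δu/2)·[v(u_0) + 2v(u_1) + ... + 2v(u_{7}) + v(u_8)].
Sum ≈ 1.417.

1.417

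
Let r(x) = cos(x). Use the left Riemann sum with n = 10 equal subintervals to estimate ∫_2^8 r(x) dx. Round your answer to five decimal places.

-0.00355

Δx = (8 − 2)/10 = 0.6.
Left endpoints: 2, 2.6, 3.2, 3.8, 4.4, 5, 5.6, 6.2, 6.8, 7.4.
r(2) ≈ -0.41615, r(2.6) ≈ -0.85689, r(3.2) ≈ -0.99829, r(3.8) ≈ -0.79097, r(4.4) ≈ -0.30733, r(5) ≈ 0.28366, r(5.6) ≈ 0.77557, r(6.2) ≈ 0.99654, r(6.8) ≈ 0.86940, r(7.4) ≈ 0.43855.
Sum = Δx · [r(2) + r(2.6) + r(3.2) + ...].
Sum ≈ -0.00355.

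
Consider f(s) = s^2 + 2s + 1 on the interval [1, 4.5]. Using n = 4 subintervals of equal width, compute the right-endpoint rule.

64.72265625

Δs = (4.5 − 1)/4 = 0.875.
Right endpoints: 1.875, 2.75, 3.625, 4.5.
f(1.875) = 8.265625, f(2.75) = 14.0625, f(3.625) = 21.390625, f(4.5) = 30.25.
Sum = Δs · [f(1.875) + f(2.75) + f(3.625) + f(4.5)].
Sum = 64.72265625.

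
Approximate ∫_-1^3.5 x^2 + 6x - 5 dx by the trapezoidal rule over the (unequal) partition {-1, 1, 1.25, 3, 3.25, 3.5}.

28.109375

Subinterval widths: 2, 0.25, 1.75, 0.25, 0.25.
f(-1) = -10, f(1) = 2, f(1.25) = 4.0625, f(3) = 22, f(3.25) = 25.0625, f(3.5) = 28.25.
On each subinterval the trapezoid contributes (Δx_i/2)·[f(x_{i-1}) + f(x_i)].
Sum = 28.109375.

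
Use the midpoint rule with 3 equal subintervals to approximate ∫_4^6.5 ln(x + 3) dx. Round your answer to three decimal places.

5.267

Δx = (6.5 − 4)/3 = 5/6.
Midpoints: 53/12, 5.25, 73/12.
f(53/12) ≈ 2.004, f(5.25) ≈ 2.110, f(73/12) ≈ 2.206.
Sum = Δx · [f(53/12) + f(5.25) + f(73/12)].
Sum ≈ 5.267.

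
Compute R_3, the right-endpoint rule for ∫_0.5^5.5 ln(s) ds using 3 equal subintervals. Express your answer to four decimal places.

6.3695

Δs = (5.5 − 0.5)/3 = 5/3.
Right endpoints: 13/6, 23/6, 5.5.
f(13/6) ≈ 0.7732, f(23/6) ≈ 1.3437, f(5.5) ≈ 1.7047.
Sum = Δs · [f(13/6) + f(23/6) + f(5.5)].
Sum ≈ 6.3695.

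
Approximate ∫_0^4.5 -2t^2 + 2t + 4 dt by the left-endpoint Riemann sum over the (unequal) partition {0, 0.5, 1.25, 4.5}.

Subinterval widths: 0.5, 0.75, 3.25.
Left endpoints: 0, 0.5, 1.25.
f(0) = 4, f(0.5) = 4.5, f(1.25) = 3.375.
Sum = Σ Δt_i · f(t_i).
Sum = 16.34375.

16.34375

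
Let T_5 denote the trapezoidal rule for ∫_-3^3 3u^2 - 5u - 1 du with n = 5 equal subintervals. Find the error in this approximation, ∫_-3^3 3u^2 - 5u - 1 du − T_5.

Exact integral: ∫_-3^3 f(u) du = 48.
T_5 = 52.32.
Error = 48 − 52.32 = -4.32.

-4.32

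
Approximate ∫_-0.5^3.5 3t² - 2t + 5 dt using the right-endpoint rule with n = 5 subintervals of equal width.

Δt = (3.5 − (-0.5))/5 = 0.8.
Right endpoints: 0.3, 1.1, 1.9, 2.7, 3.5.
f(0.3) = 4.67, f(1.1) = 6.43, f(1.9) = 12.03, f(2.7) = 21.47, f(3.5) = 34.75.
Sum = Δt · [f(0.3) + f(1.1) + f(1.9) + f(2.7) + f(3.5)].
Sum = 63.48.

63.48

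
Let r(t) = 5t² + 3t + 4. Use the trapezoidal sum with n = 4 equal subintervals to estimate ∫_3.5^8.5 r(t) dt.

Δt = (8.5 − 3.5)/4 = 1.25.
r(3.5) = 75.75, r(4.75) = 131.0625, r(6) = 202, r(7.25) = 288.5625, r(8.5) = 390.75.
T_4 = (Δt/2)·[r(t_0) + 2r(t_1) + 2r(t_2) + 2r(t_3) + r(t_4)].
Sum = 1068.59375.

1068.59375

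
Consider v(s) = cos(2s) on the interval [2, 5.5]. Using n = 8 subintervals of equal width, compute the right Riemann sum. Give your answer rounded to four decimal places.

0.0302

Δs = (5.5 − 2)/8 = 0.4375.
Right endpoints: 2.4375, 2.875, 3.3125, 3.75, 4.1875, 4.625, 5.0625, 5.5.
v(2.4375) ≈ 0.1619, v(2.875) ≈ 0.8612, v(3.3125) ≈ 0.9421, v(3.75) ≈ 0.3466, v(4.1875) ≈ -0.4978, v(4.625) ≈ -0.9848, v(5.0625) ≈ -0.7647, v(5.5) ≈ 0.0044.
Sum = Δs · [v(2.4375) + v(2.875) + v(3.3125) + ...].
Sum ≈ 0.0302.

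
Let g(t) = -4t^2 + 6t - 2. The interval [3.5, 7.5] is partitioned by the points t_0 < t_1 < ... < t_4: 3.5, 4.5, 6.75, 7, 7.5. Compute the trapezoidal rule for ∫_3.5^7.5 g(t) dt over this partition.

-389.6875

Subinterval widths: 1, 2.25, 0.25, 0.5.
g(3.5) = -30, g(4.5) = -56, g(6.75) = -143.75, g(7) = -156, g(7.5) = -182.
On each subinterval the trapezoid contributes (Δt_i/2)·[g(t_{i-1}) + g(t_i)].
Sum = -389.6875.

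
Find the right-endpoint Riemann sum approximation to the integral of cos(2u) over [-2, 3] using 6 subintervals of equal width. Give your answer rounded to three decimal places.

0.280

Δu = (3 − (-2))/6 = 5/6.
Right endpoints: -7/6, -1/3, 0.5, 4/3, 13/6, 3.
f(-7/6) ≈ -0.691, f(-1/3) ≈ 0.786, f(0.5) ≈ 0.540, f(4/3) ≈ -0.889, f(13/6) ≈ -0.370, f(3) ≈ 0.960.
Sum = Δu · [f(-7/6) + f(-1/3) + f(0.5) + ...].
Sum ≈ 0.280.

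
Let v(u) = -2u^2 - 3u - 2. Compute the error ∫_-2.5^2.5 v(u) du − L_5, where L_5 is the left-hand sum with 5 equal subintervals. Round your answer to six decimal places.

Exact integral: ∫_-2.5^2.5 v(u) du ≈ -30.83333333.
L_5 = -25.
Error ≈ -30.83333333 − (-25) ≈ -5.833333.

-5.833333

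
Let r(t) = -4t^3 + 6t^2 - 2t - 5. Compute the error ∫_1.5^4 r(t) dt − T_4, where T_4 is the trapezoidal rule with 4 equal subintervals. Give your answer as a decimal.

Exact integral: ∫_1.5^4 r(t) dt = -155.9375.
T_4 = -160.33203125.
Error = -155.9375 − (-160.33203125) = 4.39453125.

4.39453125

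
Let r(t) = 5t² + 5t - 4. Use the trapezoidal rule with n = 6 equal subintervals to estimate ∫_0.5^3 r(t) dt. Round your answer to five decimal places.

Δt = (3 − 0.5)/6 = 5/12.
r(0.5) = -0.25, r(11/12) = 689/144, r(4/3) = 104/9, r(1.75) = 20.0625, r(13/6) = 1091/36, r(31/12) = 6089/144, r(3) = 56.
T_6 = (Δt/2)·[r(t_0) + 2r(t_1) + ... + 2r(t_{5}) + r(t_6)].
Sum ≈ 57.02836.

57.02836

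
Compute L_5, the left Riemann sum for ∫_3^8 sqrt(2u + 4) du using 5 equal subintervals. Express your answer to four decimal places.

Δu = (8 − 3)/5 = 1.
Left endpoints: 3, 4, 5, 6, 7.
f(3) ≈ 3.1623, f(4) ≈ 3.4641, f(5) ≈ 3.7417, f(6) ≈ 4.0000, f(7) ≈ 4.2426.
Sum = Δu · [f(3) + f(4) + f(5) + f(6) + f(7)].
Sum ≈ 18.6107.

18.6107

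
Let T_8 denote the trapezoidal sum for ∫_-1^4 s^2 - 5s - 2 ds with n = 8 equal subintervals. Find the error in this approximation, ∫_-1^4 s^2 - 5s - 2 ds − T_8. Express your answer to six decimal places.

-0.325521

Exact integral: ∫_-1^4 f(s) ds ≈ -25.83333333.
T_8 = -25.5078125.
Error ≈ -25.83333333 − (-25.5078125) ≈ -0.325521.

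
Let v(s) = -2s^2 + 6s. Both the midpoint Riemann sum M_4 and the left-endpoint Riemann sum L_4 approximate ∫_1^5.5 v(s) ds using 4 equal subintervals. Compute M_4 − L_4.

M_4 = -21.55078125.
L_4 = -6.6796875.
M_4 − L_4 = -14.87109375.

-14.87109375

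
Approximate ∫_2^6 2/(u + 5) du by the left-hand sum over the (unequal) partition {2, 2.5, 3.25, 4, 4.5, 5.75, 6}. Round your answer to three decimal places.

Subinterval widths: 0.5, 0.75, 0.75, 0.5, 1.25, 0.25.
Left endpoints: 2, 2.5, 3.25, 4, 4.5, 5.75.
f(2) = 2/7, f(2.5) = 4/15, f(3.25) = 8/33, f(4) = 2/9, f(4.5) = 4/19, f(5.75) = 8/43.
Sum = Σ Δu_i · f(u_i).
Sum ≈ 0.945.

0.945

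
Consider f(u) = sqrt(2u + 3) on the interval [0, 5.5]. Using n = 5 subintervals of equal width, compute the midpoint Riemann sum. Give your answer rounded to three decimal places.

Δu = (5.5 − 0)/5 = 1.1.
Midpoints: 0.55, 1.65, 2.75, 3.85, 4.95.
f(0.55) ≈ 2.025, f(1.65) ≈ 2.510, f(2.75) ≈ 2.915, f(3.85) ≈ 3.271, f(4.95) ≈ 3.592.
Sum = Δu · [f(0.55) + f(1.65) + f(2.75) + f(3.85) + f(4.95)].
Sum ≈ 15.744.

15.744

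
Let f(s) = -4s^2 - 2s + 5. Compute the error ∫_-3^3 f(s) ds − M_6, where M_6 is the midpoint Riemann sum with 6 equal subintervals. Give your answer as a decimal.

Exact integral: ∫_-3^3 f(s) ds = -42.
M_6 = -40.
Error = -42 − (-40) = -2.

-2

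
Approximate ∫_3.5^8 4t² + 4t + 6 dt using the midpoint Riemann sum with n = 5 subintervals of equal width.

754.785

Δt = (8 − 3.5)/5 = 0.9.
Midpoints: 3.95, 4.85, 5.75, 6.65, 7.55.
f(3.95) = 84.21, f(4.85) = 119.49, f(5.75) = 161.25, f(6.65) = 209.49, f(7.55) = 264.21.
Sum = Δt · [f(3.95) + f(4.85) + f(5.75) + f(6.65) + f(7.55)].
Sum = 754.785.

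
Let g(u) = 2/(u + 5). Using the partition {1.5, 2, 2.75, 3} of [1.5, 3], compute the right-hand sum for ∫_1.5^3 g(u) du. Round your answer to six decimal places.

0.398906

Subinterval widths: 0.5, 0.75, 0.25.
Right endpoints: 2, 2.75, 3.
g(2) = 2/7, g(2.75) = 8/31, g(3) = 0.25.
Sum = Σ Δu_i · g(u_i).
Sum ≈ 0.398906.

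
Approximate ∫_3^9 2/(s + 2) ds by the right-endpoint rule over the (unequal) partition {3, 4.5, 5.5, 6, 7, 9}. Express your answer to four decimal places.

Subinterval widths: 1.5, 1, 0.5, 1, 2.
Right endpoints: 4.5, 5.5, 6, 7, 9.
f(4.5) = 4/13, f(5.5) = 4/15, f(6) = 0.25, f(7) = 2/9, f(9) = 2/11.
Sum = Σ Δs_i · f(s_i).
Sum ≈ 1.4391.

1.4391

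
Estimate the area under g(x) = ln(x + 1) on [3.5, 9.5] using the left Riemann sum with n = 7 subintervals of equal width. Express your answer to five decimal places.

11.55020

Δx = (9.5 − 3.5)/7 = 6/7.
Left endpoints: 3.5, 61/14, 73/14, 85/14, 97/14, 109/14, 121/14.
g(3.5) ≈ 1.50408, g(61/14) ≈ 1.67843, g(73/14) ≈ 1.82685, g(85/14) ≈ 1.95606, g(97/14) ≈ 2.07047, g(109/14) ≈ 2.17313, g(121/14) ≈ 2.26622.
Sum = Δx · [g(3.5) + g(61/14) + g(73/14) + ...].
Sum ≈ 11.55020.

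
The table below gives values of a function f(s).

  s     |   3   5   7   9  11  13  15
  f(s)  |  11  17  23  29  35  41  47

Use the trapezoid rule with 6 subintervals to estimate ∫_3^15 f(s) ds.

348

Δs = 2.
T_6 = (2/2)·[11 + 2·17 + 2·23 + 2·29 + 2·35 + 2·41 + 47] = 348.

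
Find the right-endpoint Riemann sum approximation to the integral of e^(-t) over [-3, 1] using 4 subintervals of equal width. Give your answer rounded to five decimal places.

11.47522

Δt = (1 − (-3))/4 = 1.
Right endpoints: -2, -1, 0, 1.
f(-2) ≈ 7.38906, f(-1) ≈ 2.71828, f(0) ≈ 1.00000, f(1) ≈ 0.36788.
Sum = Δt · [f(-2) + f(-1) + f(0) + f(1)].
Sum ≈ 11.47522.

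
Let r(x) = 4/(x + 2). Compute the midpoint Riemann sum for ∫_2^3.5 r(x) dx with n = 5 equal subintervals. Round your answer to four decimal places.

Δx = (3.5 − 2)/5 = 0.3.
Midpoints: 2.15, 2.45, 2.75, 3.05, 3.35.
r(2.15) = 80/83, r(2.45) = 80/89, r(2.75) = 16/19, r(3.05) = 80/101, r(3.35) = 80/107.
Sum = Δx · [r(2.15) + r(2.45) + r(2.75) + r(3.05) + r(3.35)].
Sum ≈ 1.2734.

1.2734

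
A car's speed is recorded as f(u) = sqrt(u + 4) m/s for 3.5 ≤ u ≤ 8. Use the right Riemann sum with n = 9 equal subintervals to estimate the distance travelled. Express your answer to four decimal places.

14.2003

Δu = (8 − 3.5)/9 = 0.5.
Right endpoints: 4, 4.5, 5, 5.5, 6, 6.5, 7, 7.5, 8.
f(4) ≈ 2.8284, f(4.5) ≈ 2.9155, f(5) ≈ 3.0000, f(5.5) ≈ 3.0822, f(6) ≈ 3.1623, f(6.5) ≈ 3.2404, f(7) ≈ 3.3166, f(7.5) ≈ 3.3912, f(8) ≈ 3.4641.
Sum = Δu · [f(4) + f(4.5) + f(5) + ...].
Sum ≈ 14.2003.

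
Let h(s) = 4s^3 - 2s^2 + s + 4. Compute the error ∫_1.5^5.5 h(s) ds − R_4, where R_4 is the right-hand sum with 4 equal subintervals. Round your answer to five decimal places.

-326.66667

Exact integral: ∫_1.5^5.5 h(s) ds ≈ 831.3333333.
R_4 = 1158.
Error ≈ 831.3333333 − 1158 ≈ -326.66667.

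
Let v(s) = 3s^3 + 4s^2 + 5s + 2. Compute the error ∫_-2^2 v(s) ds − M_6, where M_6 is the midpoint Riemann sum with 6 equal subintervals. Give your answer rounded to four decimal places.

Exact integral: ∫_-2^2 v(s) ds ≈ 29.333333.
M_6 ≈ 28.740741.
Error ≈ 29.333333 − 28.740741 ≈ 0.5926.

0.5926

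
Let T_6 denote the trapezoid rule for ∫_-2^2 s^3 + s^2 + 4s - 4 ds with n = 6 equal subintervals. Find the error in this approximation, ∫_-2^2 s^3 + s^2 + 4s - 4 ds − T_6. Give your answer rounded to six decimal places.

Exact integral: ∫_-2^2 f(s) ds ≈ -10.66666667.
T_6 ≈ -10.37037037.
Error ≈ -10.66666667 − (-10.37037037) ≈ -0.296296.

-0.296296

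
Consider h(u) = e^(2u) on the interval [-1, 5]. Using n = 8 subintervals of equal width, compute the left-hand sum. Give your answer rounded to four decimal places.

4744.7510

Δu = (5 − (-1))/8 = 0.75.
Left endpoints: -1, -0.25, 0.5, 1.25, 2, 2.75, 3.5, 4.25.
h(-1) ≈ 0.1353, h(-0.25) ≈ 0.6065, h(0.5) ≈ 2.7183, h(1.25) ≈ 12.1825, h(2) ≈ 54.5982, h(2.75) ≈ 244.6919, h(3.5) ≈ 1096.6332, h(4.25) ≈ 4914.7688.
Sum = Δu · [h(-1) + h(-0.25) + h(0.5) + ...].
Sum ≈ 4744.7510.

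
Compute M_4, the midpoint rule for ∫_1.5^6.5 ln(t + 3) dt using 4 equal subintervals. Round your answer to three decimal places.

9.626

Δt = (6.5 − 1.5)/4 = 1.25.
Midpoints: 2.125, 3.375, 4.625, 5.875.
f(2.125) ≈ 1.634, f(3.375) ≈ 1.852, f(4.625) ≈ 2.031, f(5.875) ≈ 2.183.
Sum = Δt · [f(2.125) + f(3.375) + f(4.625) + f(5.875)].
Sum ≈ 9.626.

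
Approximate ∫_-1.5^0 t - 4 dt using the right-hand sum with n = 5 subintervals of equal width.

-6.9

Δt = (0 − (-1.5))/5 = 0.3.
Right endpoints: -1.2, -0.9, -0.6, -0.3, 0.
f(-1.2) = -5.2, f(-0.9) = -4.9, f(-0.6) = -4.6, f(-0.3) = -4.3, f(0) = -4.
Sum = Δt · [f(-1.2) + f(-0.9) + f(-0.6) + f(-0.3) + f(0)].
Sum = -6.9.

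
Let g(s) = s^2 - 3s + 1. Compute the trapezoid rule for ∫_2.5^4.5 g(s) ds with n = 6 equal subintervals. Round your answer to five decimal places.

6.20370

Δs = (4.5 − 2.5)/6 = 1/3.
g(2.5) = -0.25, g(17/6) = 19/36, g(19/6) = 55/36, g(3.5) = 2.75, g(23/6) = 151/36, g(25/6) = 211/36, g(4.5) = 7.75.
T_6 = (Δs/2)·[g(s_0) + 2g(s_1) + ... + 2g(s_{5}) + g(s_6)].
Sum ≈ 6.20370.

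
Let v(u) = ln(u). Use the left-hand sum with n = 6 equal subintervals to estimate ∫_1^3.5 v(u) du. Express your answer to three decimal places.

Δu = (3.5 − 1)/6 = 5/12.
Left endpoints: 1, 17/12, 11/6, 2.25, 8/3, 37/12.
v(1) ≈ 0.000, v(17/12) ≈ 0.348, v(11/6) ≈ 0.606, v(2.25) ≈ 0.811, v(8/3) ≈ 0.981, v(37/12) ≈ 1.126.
Sum = Δu · [v(1) + v(17/12) + v(11/6) + ...].
Sum ≈ 1.613.

1.613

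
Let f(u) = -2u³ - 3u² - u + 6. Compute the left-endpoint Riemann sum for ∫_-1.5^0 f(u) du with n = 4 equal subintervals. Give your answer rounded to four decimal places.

9.6152

Δu = (0 − (-1.5))/4 = 0.375.
Left endpoints: -1.5, -1.125, -0.75, -0.375.
f(-1.5) = 7.5, f(-1.125) = 6.17578125, f(-0.75) = 5.90625, f(-0.375) = 6.05859375.
Sum = Δu · [f(-1.5) + f(-1.125) + f(-0.75) + f(-0.375)].
Sum ≈ 9.6152.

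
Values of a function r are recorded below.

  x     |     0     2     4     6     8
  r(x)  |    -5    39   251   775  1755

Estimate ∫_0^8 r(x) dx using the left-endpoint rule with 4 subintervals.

2120

Δx = 2.
Sum = 2·[(-5) + 39 + 251 + 775] = 2120.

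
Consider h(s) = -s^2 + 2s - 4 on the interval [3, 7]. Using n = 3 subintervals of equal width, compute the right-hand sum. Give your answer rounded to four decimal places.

-103.8519

Δs = (7 − 3)/3 = 4/3.
Right endpoints: 13/3, 17/3, 7.
h(13/3) = -127/9, h(17/3) = -223/9, h(7) = -39.
Sum = Δs · [h(13/3) + h(17/3) + h(7)].
Sum ≈ -103.8519.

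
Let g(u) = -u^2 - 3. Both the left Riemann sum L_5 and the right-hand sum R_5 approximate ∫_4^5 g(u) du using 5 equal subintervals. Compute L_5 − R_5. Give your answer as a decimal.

1.8

L_5 = -22.44.
R_5 = -24.24.
L_5 − R_5 = 1.8.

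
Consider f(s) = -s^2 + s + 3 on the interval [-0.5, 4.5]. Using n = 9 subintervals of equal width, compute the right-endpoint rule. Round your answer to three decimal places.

-9.841

Δs = (4.5 − (-0.5))/9 = 5/9.
Right endpoints: 1/18, 11/18, 7/6, 31/18, 41/18, 17/6, 61/18, 71/18, 4.5.
f(1/18) = 989/324, f(11/18) = 1049/324, f(7/6) = 101/36, f(31/18) = 569/324, f(41/18) = 29/324, f(17/6) = -79/36, f(61/18) = -1651/324, f(71/18) = -2791/324, f(4.5) = -12.75.
Sum = Δs · [f(1/18) + f(11/18) + f(7/6) + ...].
Sum ≈ -9.841.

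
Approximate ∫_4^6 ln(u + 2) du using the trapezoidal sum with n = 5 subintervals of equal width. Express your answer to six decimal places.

Δu = (6 − 4)/5 = 0.4.
f(4) ≈ 1.791759, f(4.4) ≈ 1.856298, f(4.8) ≈ 1.916923, f(5.2) ≈ 1.974081, f(5.6) ≈ 2.028148, f(6) ≈ 2.079442.
T_5 = (Δu/2)·[f(u_0) + 2f(u_1) + ... + 2f(u_{4}) + f(u_5)].
Sum ≈ 3.884420.

3.884420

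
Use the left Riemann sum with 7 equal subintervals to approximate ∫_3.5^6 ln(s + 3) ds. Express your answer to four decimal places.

5.0497

Δs = (6 − 3.5)/7 = 5/14.
Left endpoints: 3.5, 27/7, 59/14, 32/7, 69/14, 37/7, 79/14.
f(3.5) ≈ 1.8718, f(27/7) ≈ 1.9253, f(59/14) ≈ 1.9761, f(32/7) ≈ 2.0244, f(69/14) ≈ 2.0705, f(37/7) ≈ 2.1145, f(79/14) ≈ 2.1567.
Sum = Δs · [f(3.5) + f(27/7) + f(59/14) + ...].
Sum ≈ 5.0497.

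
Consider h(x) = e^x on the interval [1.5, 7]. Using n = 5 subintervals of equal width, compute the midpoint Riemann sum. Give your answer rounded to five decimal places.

1038.97197

Δx = (7 − 1.5)/5 = 1.1.
Midpoints: 2.05, 3.15, 4.25, 5.35, 6.45.
h(2.05) ≈ 7.76790, h(3.15) ≈ 23.33606, h(4.25) ≈ 70.10541, h(5.35) ≈ 210.60830, h(6.45) ≈ 632.70229.
Sum = Δx · [h(2.05) + h(3.15) + h(4.25) + h(5.35) + h(6.45)].
Sum ≈ 1038.97197.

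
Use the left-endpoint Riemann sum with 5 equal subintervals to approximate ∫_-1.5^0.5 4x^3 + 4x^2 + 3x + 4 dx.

2.16

Δx = (0.5 − (-1.5))/5 = 0.4.
Left endpoints: -1.5, -1.1, -0.7, -0.3, 0.1.
f(-1.5) = -5, f(-1.1) = 0.216, f(-0.7) = 2.488, f(-0.3) = 3.352, f(0.1) = 4.344.
Sum = Δx · [f(-1.5) + f(-1.1) + f(-0.7) + f(-0.3) + f(0.1)].
Sum = 2.16.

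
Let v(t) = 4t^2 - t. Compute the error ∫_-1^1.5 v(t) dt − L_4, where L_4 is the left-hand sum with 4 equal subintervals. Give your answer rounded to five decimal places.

Exact integral: ∫_-1^1.5 v(t) dt ≈ 5.2083333.
L_4 = 5.078125.
Error ≈ 5.2083333 − 5.078125 ≈ 0.13021.

0.13021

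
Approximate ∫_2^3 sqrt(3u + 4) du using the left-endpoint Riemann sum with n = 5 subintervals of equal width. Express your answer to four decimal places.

Δu = (3 − 2)/5 = 0.2.
Left endpoints: 2, 2.2, 2.4, 2.6, 2.8.
f(2) ≈ 3.1623, f(2.2) ≈ 3.2558, f(2.4) ≈ 3.3466, f(2.6) ≈ 3.4351, f(2.8) ≈ 3.5214.
Sum = Δu · [f(2) + f(2.2) + f(2.4) + f(2.6) + f(2.8)].
Sum ≈ 3.3442.

3.3442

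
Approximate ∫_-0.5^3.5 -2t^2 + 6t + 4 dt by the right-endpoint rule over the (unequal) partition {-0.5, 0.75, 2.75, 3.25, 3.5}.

Subinterval widths: 1.25, 2, 0.5, 0.25.
Right endpoints: 0.75, 2.75, 3.25, 3.5.
f(0.75) = 7.375, f(2.75) = 5.375, f(3.25) = 2.375, f(3.5) = 0.5.
Sum = Σ Δt_i · f(t_i).
Sum = 21.28125.

21.28125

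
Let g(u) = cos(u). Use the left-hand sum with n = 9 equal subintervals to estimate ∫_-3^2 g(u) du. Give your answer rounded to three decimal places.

0.864

Δu = (2 − (-3))/9 = 5/9.
Left endpoints: -3, -22/9, -17/9, -4/3, -7/9, -2/9, 1/3, 8/9, 13/9.
g(-3) ≈ -0.990, g(-22/9) ≈ -0.767, g(-17/9) ≈ -0.313, g(-4/3) ≈ 0.235, g(-7/9) ≈ 0.712, g(-2/9) ≈ 0.975, g(1/3) ≈ 0.945, g(8/9) ≈ 0.630, g(13/9) ≈ 0.126.
Sum = Δu · [g(-3) + g(-22/9) + g(-17/9) + ...].
Sum ≈ 0.864.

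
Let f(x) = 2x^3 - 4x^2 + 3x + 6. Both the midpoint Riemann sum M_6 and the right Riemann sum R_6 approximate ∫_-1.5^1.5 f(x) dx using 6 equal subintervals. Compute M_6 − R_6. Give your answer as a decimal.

-4.875

M_6 = 9.25.
R_6 = 14.125.
M_6 − R_6 = -4.875.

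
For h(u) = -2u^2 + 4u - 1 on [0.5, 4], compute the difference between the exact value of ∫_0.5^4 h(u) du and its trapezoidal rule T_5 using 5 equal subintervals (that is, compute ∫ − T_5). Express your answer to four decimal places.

Exact integral: ∫_0.5^4 h(u) du ≈ -14.583333.
T_5 = -15.155.
Error ≈ -14.583333 − (-15.155) ≈ 0.5717.

0.5717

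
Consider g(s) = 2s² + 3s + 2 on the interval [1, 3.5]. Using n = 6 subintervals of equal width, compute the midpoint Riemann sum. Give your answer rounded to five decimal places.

49.71933

Δs = (3.5 − 1)/6 = 5/12.
Midpoints: 29/24, 1.625, 49/24, 59/24, 2.875, 79/24.
g(29/24) = 2461/288, g(1.625) = 12.15625, g(49/24) = 4741/288, g(59/24) = 6181/288, g(2.875) = 27.15625, g(79/24) = 9661/288.
Sum = Δs · [g(29/24) + g(1.625) + g(49/24) + ...].
Sum ≈ 49.71933.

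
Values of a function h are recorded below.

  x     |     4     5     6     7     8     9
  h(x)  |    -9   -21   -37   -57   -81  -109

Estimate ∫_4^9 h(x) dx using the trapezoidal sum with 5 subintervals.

-255

Δx = 1.
T_5 = (1/2)·[(-9) + 2·(-21) + 2·(-37) + 2·(-57) + 2·(-81) + (-109)] = -255.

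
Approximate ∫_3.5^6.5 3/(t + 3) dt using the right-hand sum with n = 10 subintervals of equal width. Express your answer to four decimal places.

Δt = (6.5 − 3.5)/10 = 0.3.
Right endpoints: 3.8, 4.1, 4.4, 4.7, 5, 5.3, 5.6, 5.9, 6.2, 6.5.
f(3.8) = 15/34, f(4.1) = 30/71, f(4.4) = 15/37, f(4.7) = 30/77, f(5) = 0.375, f(5.3) = 30/83, f(5.6) = 15/43, f(5.9) = 30/89, f(6.2) = 15/46, f(6.5) = 6/19.
Sum = Δt · [f(3.8) + f(4.1) + f(4.4) + ...].
Sum ≈ 1.1169.

1.1169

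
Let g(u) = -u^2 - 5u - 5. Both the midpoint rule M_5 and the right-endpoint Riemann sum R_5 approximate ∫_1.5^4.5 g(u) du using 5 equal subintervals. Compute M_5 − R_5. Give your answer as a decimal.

M_5 = -89.16.
R_5 = -99.33.
M_5 − R_5 = 10.17.

10.17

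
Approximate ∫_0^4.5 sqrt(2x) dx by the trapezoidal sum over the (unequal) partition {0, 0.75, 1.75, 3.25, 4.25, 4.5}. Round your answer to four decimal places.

Subinterval widths: 0.75, 1, 1.5, 1, 0.25.
f(0) ≈ 0.0000, f(0.75) ≈ 1.2247, f(1.75) ≈ 1.8708, f(3.25) ≈ 2.5495, f(4.25) ≈ 2.9155, f(4.5) ≈ 3.0000.
On each subinterval the trapezoid contributes (Δx_i/2)·[f(x_{i-1}) + f(x_i)].
Sum ≈ 8.7942.

8.7942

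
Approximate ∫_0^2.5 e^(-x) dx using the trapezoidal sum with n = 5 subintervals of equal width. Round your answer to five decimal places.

Δx = (2.5 − 0)/5 = 0.5.
f(0) ≈ 1.00000, f(0.5) ≈ 0.60653, f(1) ≈ 0.36788, f(1.5) ≈ 0.22313, f(2) ≈ 0.13534, f(2.5) ≈ 0.08208.
T_5 = (Δx/2)·[f(x_0) + 2f(x_1) + ... + 2f(x_{4}) + f(x_5)].
Sum ≈ 0.93696.

0.93696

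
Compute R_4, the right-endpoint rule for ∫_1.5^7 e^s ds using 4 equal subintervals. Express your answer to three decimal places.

Δs = (7 − 1.5)/4 = 1.375.
Right endpoints: 2.875, 4.25, 5.625, 7.
f(2.875) ≈ 17.725, f(4.25) ≈ 70.105, f(5.625) ≈ 277.272, f(7) ≈ 1096.633.
Sum = Δs · [f(2.875) + f(4.25) + f(5.625) + f(7)].
Sum ≈ 2009.887.

2009.887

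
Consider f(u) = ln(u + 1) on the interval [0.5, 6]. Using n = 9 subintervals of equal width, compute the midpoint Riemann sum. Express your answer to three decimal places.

Δu = (6 − 0.5)/9 = 11/18.
Midpoints: 29/36, 17/12, 73/36, 95/36, 3.25, 139/36, 161/36, 61/12, 205/36.
f(29/36) ≈ 0.591, f(17/12) ≈ 0.882, f(73/36) ≈ 1.108, f(95/36) ≈ 1.292, f(3.25) ≈ 1.447, f(139/36) ≈ 1.581, f(161/36) ≈ 1.700, f(61/12) ≈ 1.806, f(205/36) ≈ 1.901.
Sum = Δu · [f(29/36) + f(17/12) + f(73/36) + ...].
Sum ≈ 7.521.

7.521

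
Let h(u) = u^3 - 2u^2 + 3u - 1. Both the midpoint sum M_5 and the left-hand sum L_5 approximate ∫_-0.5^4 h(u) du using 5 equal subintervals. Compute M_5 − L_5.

17.7946875

M_5 = 39.3721875.
L_5 = 21.5775.
M_5 − L_5 = 17.7946875.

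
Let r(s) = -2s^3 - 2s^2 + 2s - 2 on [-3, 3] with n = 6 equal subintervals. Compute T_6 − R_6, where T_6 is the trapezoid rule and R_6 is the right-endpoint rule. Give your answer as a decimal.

48

T_6 = -50.
R_6 = -98.
T_6 − R_6 = 48.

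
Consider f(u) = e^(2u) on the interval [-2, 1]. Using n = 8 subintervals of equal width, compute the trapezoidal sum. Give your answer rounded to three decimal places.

Δu = (1 − (-2))/8 = 0.375.
f(-2) ≈ 0.018, f(-1.625) ≈ 0.039, f(-1.25) ≈ 0.082, f(-0.875) ≈ 0.174, f(-0.5) ≈ 0.368, f(-0.125) ≈ 0.779, f(0.25) ≈ 1.649, f(0.625) ≈ 3.490, f(1) ≈ 7.389.
T_8 = (Δu/2)·[f(u_0) + 2f(u_1) + ... + 2f(u_{7}) + f(u_8)].
Sum ≈ 3.857.

3.857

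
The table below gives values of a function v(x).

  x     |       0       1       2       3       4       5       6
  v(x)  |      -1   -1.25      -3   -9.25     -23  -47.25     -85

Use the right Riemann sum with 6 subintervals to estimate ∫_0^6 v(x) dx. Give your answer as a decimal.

Δx = 1.
Sum = 1·[(-1.25) + (-3) + (-9.25) + (-23) + (-47.25) + (-85)] = -168.75.

-168.75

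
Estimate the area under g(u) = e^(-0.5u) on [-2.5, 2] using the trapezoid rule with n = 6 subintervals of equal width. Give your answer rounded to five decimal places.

6.31794

Δu = (2 − (-2.5))/6 = 0.75.
g(-2.5) ≈ 3.49034, g(-1.75) ≈ 2.39888, g(-1) ≈ 1.64872, g(-0.25) ≈ 1.13315, g(0.5) ≈ 0.77880, g(1.25) ≈ 0.53526, g(2) ≈ 0.36788.
T_6 = (Δu/2)·[g(u_0) + 2g(u_1) + ... + 2g(u_{5}) + g(u_6)].
Sum ≈ 6.31794.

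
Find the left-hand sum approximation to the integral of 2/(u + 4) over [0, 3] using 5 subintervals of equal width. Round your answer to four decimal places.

1.1860

Δu = (3 − 0)/5 = 0.6.
Left endpoints: 0, 0.6, 1.2, 1.8, 2.4.
f(0) = 0.5, f(0.6) = 10/23, f(1.2) = 5/13, f(1.8) = 10/29, f(2.4) = 0.3125.
Sum = Δu · [f(0) + f(0.6) + f(1.2) + f(1.8) + f(2.4)].
Sum ≈ 1.1860.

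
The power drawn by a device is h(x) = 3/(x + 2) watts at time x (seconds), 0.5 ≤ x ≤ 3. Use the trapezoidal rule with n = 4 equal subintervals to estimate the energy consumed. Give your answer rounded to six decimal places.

2.091071

Δx = (3 − 0.5)/4 = 0.625.
h(0.5) = 1.2, h(1.125) = 0.96, h(1.75) = 0.8, h(2.375) = 24/35, h(3) = 0.6.
T_4 = (Δx/2)·[h(x_0) + 2h(x_1) + 2h(x_2) + 2h(x_3) + h(x_4)].
Sum ≈ 2.091071.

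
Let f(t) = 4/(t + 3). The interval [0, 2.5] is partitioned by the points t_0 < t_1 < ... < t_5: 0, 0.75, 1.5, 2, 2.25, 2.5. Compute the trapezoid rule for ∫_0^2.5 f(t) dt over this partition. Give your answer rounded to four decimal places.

Subinterval widths: 0.75, 0.75, 0.5, 0.25, 0.25.
f(0) = 4/3, f(0.75) = 16/15, f(1.5) = 8/9, f(2) = 0.8, f(2.25) = 16/21, f(2.5) = 8/11.
On each subinterval the trapezoid contributes (Δt_i/2)·[f(t_{i-1}) + f(t_i)].
Sum ≈ 2.4369.

2.4369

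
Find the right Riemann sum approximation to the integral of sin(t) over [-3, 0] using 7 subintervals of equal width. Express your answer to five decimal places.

-1.92920

Δt = (0 − (-3))/7 = 3/7.
Right endpoints: -18/7, -15/7, -12/7, -9/7, -6/7, -3/7, 0.
f(-18/7) ≈ -0.53977, f(-15/7) ≈ -0.84079, f(-12/7) ≈ -0.98972, f(-9/7) ≈ -0.95964, f(-6/7) ≈ -0.75598, f(-3/7) ≈ -0.41557, f(0) ≈ 0.00000.
Sum = Δt · [f(-18/7) + f(-15/7) + f(-12/7) + ...].
Sum ≈ -1.92920.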